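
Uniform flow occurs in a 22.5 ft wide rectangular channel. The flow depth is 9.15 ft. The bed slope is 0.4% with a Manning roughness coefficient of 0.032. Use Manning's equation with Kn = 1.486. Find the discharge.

Q = 1780 ft³/s

Flow area A = b·y = 22.5 × 9.15 = 205.9 ft². Wetted perimeter P = b + 2y = 22.5 + 2×9.15 = 40.8 ft.
Hydraulic radius R = A/P = 205.9/40.8 = 5.046 ft.
Manning's equation: Q = (1.486/n) A R^(2/3) S^(1/2) = (1.486/0.032) × 205.9 × 5.046^(2/3) × 0.004^(1/2) = 1780 ft³/s.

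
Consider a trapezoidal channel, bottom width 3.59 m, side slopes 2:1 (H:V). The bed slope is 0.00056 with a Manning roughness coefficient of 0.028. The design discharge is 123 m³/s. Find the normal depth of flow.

y_n = 5.26 m

Manning's equation rearranged: A R^(2/3) = nQ / (1·√S) = 0.028 × 123 / (√0.00056) = 145.5.
Try y = 6.63 m: A R^(2/3) = 250.7 — too large.
Try y = 4.26 m: A R^(2/3) = 89.33 — too small.
Try y = 5.26 m: A R^(2/3) = 145.2 — ≈ 145.5.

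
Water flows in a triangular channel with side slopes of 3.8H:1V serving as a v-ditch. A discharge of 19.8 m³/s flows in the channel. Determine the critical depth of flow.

At critical depth, Q² T / (g A³) = 1, i.e. A³/T = Q²/g = 19.8²/9.81 = 39.96.
Try y = 1.62 m: A³/T = 80.56 — too large.
Try y = 1.04 m: A³/T = 8.784 — too small.
Try y = 1.41 m: A³/T = 40.24 — close enough.

y_c = 1.41 m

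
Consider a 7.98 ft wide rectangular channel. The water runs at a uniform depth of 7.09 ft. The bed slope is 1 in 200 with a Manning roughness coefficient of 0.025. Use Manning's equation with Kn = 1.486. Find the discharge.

Q = 444 ft³/s

Flow area A = b·y = 7.98 × 7.09 = 56.58 ft². Wetted perimeter P = b + 2y = 7.98 + 2×7.09 = 22.16 ft.
Hydraulic radius R = A/P = 56.58/22.16 = 2.553 ft.
Manning's equation: Q = (1.486/n) A R^(2/3) S^(1/2) = (1.486/0.025) × 56.58 × 2.553^(2/3) × 0.005^(1/2) = 444 ft³/s.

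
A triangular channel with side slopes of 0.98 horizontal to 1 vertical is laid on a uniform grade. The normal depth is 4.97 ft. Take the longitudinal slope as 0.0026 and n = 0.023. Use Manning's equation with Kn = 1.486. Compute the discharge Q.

Q = 115 ft³/s

For a triangular section with side slope z = 0.98: A = zy² = 0.98×4.97² = 24.21 ft²; P = 2y√(1+z²) = 2×4.97×1.4 = 13.92 ft.
Hydraulic radius R = A/P = 24.21/13.92 = 1.739 ft.
Manning's equation: Q = (1.486/n) A R^(2/3) S^(1/2) = (1.486/0.023) × 24.21 × 1.739^(2/3) × 0.0026^(1/2) = 115 ft³/s.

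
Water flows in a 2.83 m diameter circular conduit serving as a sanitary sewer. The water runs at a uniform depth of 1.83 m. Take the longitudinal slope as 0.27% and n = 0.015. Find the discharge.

Q = 13 m³/s

For a circular section of diameter D = 2.83 m at depth y = 1.83 m, the central angle is θ = 2 arccos(1 − 2y/D) = 3.737 rad. Then A = (D²/8)(θ − sin θ) = 4.302 m² and P = Dθ/2 = 5.288 m.
Hydraulic radius R = A/P = 4.302/5.288 = 0.8137 m.
Manning's equation: Q = (1/n) A R^(2/3) S^(1/2) = (1/0.015) × 4.302 × 0.8137^(2/3) × 0.0027^(1/2) = 13 m³/s.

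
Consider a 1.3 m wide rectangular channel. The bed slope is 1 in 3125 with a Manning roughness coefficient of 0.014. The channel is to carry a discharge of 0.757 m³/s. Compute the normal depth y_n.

y_n = 0.879 m

Manning's equation rearranged: A R^(2/3) = nQ / (1·√S) = 0.014 × 0.757 / (√0.00032) = 0.5924.
Try y = 0.622 m: A R^(2/3) = 0.3766 — short.
Try y = 0.879 m: A R^(2/3) = 0.5928 — matches.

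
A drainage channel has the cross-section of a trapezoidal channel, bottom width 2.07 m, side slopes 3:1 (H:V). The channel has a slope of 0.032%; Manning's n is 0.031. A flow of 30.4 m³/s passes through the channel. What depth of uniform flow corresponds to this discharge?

Manning's equation rearranged: A R^(2/3) = nQ / (1·√S) = 0.031 × 30.4 / (√0.00032) = 52.68.
At y = 3.61 m: A R^(2/3) = 70.69 — high.
At y = 2.57 m: A R^(2/3) = 31.03 — low.
At y = 3.2 m: A R^(2/3) = 52.65 — close enough.

y_n = 3.2 m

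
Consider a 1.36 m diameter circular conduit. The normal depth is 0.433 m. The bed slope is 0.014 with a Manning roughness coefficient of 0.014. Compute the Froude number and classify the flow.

supercritical

For a circular section of diameter D = 1.36 m at depth y = 0.433 m, the central angle is θ = 2 arccos(1 − 2y/D) = 2.398 rad. Then A = (D²/8)(θ − sin θ) = 0.398 m² and P = Dθ/2 = 1.631 m.
Hydraulic radius R = A/P = 0.398/1.631 = 0.244 m.
V = (1/n) R^(2/3) √S = (1/0.014) × 0.244^(2/3) × √0.014 = 3.3 m/s. Hydraulic depth D_h = A/T = 0.398/1.267 = 0.3141 m.
Froude number Fr = V/√(g·D_h) = 3.3/√(9.81×0.3141) = 1.88, which is greater than 1, so the flow is supercritical.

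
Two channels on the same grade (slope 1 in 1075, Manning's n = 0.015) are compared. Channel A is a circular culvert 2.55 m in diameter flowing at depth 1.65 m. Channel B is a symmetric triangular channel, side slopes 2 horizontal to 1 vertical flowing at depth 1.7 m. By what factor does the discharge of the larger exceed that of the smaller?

1.69

Channel A: For a circular section of diameter D = 2.55 m at depth y = 1.65 m, the central angle is θ = 2 arccos(1 − 2y/D) = 3.739 rad. Then A = (D²/8)(θ − sin θ) = 3.496 m² and P = Dθ/2 = 4.767 m. Hydraulic radius R = A/P = 3.496/4.767 = 0.7334 m. Q_A = (1/0.015)·3.496·0.7334^(2/3)·√0.0009302 = 5.781 m³/s.
Channel B: For a triangular section with side slope z = 2: A = zy² = 2×1.7² = 5.78 m²; P = 2y√(1+z²) = 2×1.7×2.236 = 7.603 m. Hydraulic radius R = A/P = 5.78/7.603 = 0.7603 m. Q_B = (1/0.015)·5.78·0.7603^(2/3)·√0.0009302 = 9.79 m³/s.
The larger discharge is 9.79 m³/s and the smaller is 5.781 m³/s; the ratio is 1.69.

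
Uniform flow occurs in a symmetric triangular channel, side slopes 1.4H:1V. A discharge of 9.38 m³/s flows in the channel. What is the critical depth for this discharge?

y_c = 1.56 m

At critical depth, Q² T / (g A³) = 1, i.e. A³/T = Q²/g = 9.38²/9.81 = 8.969.
Try y = 1.8 m: A³/T = 18.52 — over.
Try y = 1.3 m: A³/T = 3.639 — short.
Try y = 1.56 m: A³/T = 9.054 — matches.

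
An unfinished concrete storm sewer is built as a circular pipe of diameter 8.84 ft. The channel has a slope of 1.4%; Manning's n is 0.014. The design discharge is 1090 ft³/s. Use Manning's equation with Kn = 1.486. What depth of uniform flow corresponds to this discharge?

Manning's equation rearranged: A R^(2/3) = nQ / (1.486·√S) = 0.014 × 1090 / (1.486 × √0.014) = 86.79.
Try y = 4.94 ft: A R^(2/3) = 62.58 — short.
Try y = 7.74 ft: A R^(2/3) = 109.5 — over.
Try y = 6.17 ft: A R^(2/3) = 86.85 — close enough.

y_n = 6.17 ft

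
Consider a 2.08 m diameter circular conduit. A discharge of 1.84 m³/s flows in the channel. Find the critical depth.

y_c = 0.631 m

At critical depth, Q² T / (g A³) = 1, i.e. A³/T = Q²/g = 1.84²/9.81 = 0.3451.
At y = 0.69 m: A³/T = 0.4879 — high.
At y = 0.631 m: A³/T = 0.3452 — matches.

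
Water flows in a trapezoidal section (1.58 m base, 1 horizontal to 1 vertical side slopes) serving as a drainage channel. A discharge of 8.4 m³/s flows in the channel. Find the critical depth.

At critical depth, Q² T / (g A³) = 1, i.e. A³/T = Q²/g = 8.4²/9.81 = 7.193.
Try y = 1.33 m: A³/T = 13.67 — too large.
Try y = 0.815 m: A³/T = 2.317 — too small.
Try y = 1.12 m: A³/T = 7.239 — close enough.

y_c = 1.12 m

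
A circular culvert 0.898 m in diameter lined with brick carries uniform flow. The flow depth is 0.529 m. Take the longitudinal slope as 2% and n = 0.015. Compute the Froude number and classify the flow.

supercritical

For a circular section of diameter D = 0.898 m at depth y = 0.529 m, the central angle is θ = 2 arccos(1 − 2y/D) = 3.5 rad. Then A = (D²/8)(θ − sin θ) = 0.3881 m² and P = Dθ/2 = 1.571 m.
Hydraulic radius R = A/P = 0.3881/1.571 = 0.247 m.
V = (1/n) R^(2/3) √S = (1/0.015) × 0.247^(2/3) × √0.02 = 3.711 m/s. Hydraulic depth D_h = A/T = 0.3881/0.8836 = 0.4392 m.
Froude number Fr = V/√(g·D_h) = 3.711/√(9.81×0.4392) = 1.79, which is greater than 1, so the flow is supercritical.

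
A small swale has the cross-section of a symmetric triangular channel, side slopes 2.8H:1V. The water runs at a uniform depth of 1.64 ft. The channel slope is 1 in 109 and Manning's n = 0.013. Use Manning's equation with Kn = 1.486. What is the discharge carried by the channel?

For a triangular section with side slope z = 2.8: A = zy² = 2.8×1.64² = 7.531 ft²; P = 2y√(1+z²) = 2×1.64×2.973 = 9.752 ft.
Hydraulic radius R = A/P = 7.531/9.752 = 0.7722 ft.
Manning's equation: Q = (1.486/n) A R^(2/3) S^(1/2) = (1.486/0.013) × 7.531 × 0.7722^(2/3) × 0.009174^(1/2) = 69.4 ft³/s.

Q = 69.4 ft³/s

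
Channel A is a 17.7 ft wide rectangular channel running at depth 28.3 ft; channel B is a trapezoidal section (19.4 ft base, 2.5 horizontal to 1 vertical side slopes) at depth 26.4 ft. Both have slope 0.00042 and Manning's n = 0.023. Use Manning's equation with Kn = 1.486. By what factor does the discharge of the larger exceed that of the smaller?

Channel A: Flow area A = b·y = 17.7 × 28.3 = 500.9 ft². Wetted perimeter P = b + 2y = 17.7 + 2×28.3 = 74.3 ft. Hydraulic radius R = A/P = 500.9/74.3 = 6.742 ft. Q_A = (1.486/0.023)·500.9·6.742^(2/3)·√0.00042 = 2367 ft³/s.
Channel B: With bottom width b = 19.4 ft and side slope z = 2.5: A = (b + zy)y = (19.4 + 2.5×26.4)×26.4 = 2255 ft²; P = b + 2y√(1+z²) = 19.4 + 2×26.4×2.693 = 161.6 ft. Hydraulic radius R = A/P = 2255/161.6 = 13.95 ft. Q_B = (1.486/0.023)·2255·13.95^(2/3)·√0.00042 = 17300 ft³/s.
The larger discharge is 17300 ft³/s and the smaller is 2367 ft³/s; the ratio is 7.31.

7.31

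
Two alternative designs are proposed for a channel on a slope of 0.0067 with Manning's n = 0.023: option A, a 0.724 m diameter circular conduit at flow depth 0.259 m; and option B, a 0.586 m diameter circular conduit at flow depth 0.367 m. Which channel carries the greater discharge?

Channel A: For a circular section of diameter D = 0.724 m at depth y = 0.259 m, the central angle is θ = 2 arccos(1 − 2y/D) = 2.565 rad. Then A = (D²/8)(θ − sin θ) = 0.1323 m² and P = Dθ/2 = 0.9284 m. Hydraulic radius R = A/P = 0.1323/0.9284 = 0.1425 m. Q_A = (1/0.023)·0.1323·0.1425^(2/3)·√0.0067 = 0.1284 m³/s.
Channel B: For a circular section of diameter D = 0.586 m at depth y = 0.367 m, the central angle is θ = 2 arccos(1 − 2y/D) = 3.652 rad. Then A = (D²/8)(θ − sin θ) = 0.1777 m² and P = Dθ/2 = 1.07 m. Hydraulic radius R = A/P = 0.1777/1.07 = 0.1661 m. Q_B = (1/0.023)·0.1777·0.1661^(2/3)·√0.0067 = 0.1911 m³/s.
Q_A = 0.1284 m³/s vs Q_B = 0.1911 m³/s, so channel B carries more.

channel B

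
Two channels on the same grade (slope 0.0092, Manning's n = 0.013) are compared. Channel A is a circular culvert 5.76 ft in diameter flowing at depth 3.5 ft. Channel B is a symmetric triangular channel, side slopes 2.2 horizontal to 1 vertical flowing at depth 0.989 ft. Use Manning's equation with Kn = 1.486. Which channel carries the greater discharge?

channel A

Channel A: For a circular section of diameter D = 5.76 ft at depth y = 3.5 ft, the central angle is θ = 2 arccos(1 − 2y/D) = 3.576 rad. Then A = (D²/8)(θ − sin θ) = 16.57 ft² and P = Dθ/2 = 10.3 ft. Hydraulic radius R = A/P = 16.57/10.3 = 1.609 ft. Q_A = (1.486/0.013)·16.57·1.609^(2/3)·√0.0092 = 249.5 ft³/s.
Channel B: For a triangular section with side slope z = 2.2: A = zy² = 2.2×0.989² = 2.152 ft²; P = 2y√(1+z²) = 2×0.989×2.417 = 4.78 ft. Hydraulic radius R = A/P = 2.152/4.78 = 0.4502 ft. Q_B = (1.486/0.013)·2.152·0.4502^(2/3)·√0.0092 = 13.86 ft³/s.
Q_A = 249.5 ft³/s vs Q_B = 13.86 ft³/s, so channel A carries more.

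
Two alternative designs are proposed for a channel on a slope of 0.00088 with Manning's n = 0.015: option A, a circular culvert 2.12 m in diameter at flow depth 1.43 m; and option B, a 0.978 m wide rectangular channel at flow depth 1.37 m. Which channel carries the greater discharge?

channel A

Channel A: For a circular section of diameter D = 2.12 m at depth y = 1.43 m, the central angle is θ = 2 arccos(1 − 2y/D) = 3.855 rad. Then A = (D²/8)(θ − sin θ) = 2.533 m² and P = Dθ/2 = 4.086 m. Hydraulic radius R = A/P = 2.533/4.086 = 0.6199 m. Q_A = (1/0.015)·2.533·0.6199^(2/3)·√0.00088 = 3.642 m³/s.
Channel B: Flow area A = b·y = 0.978 × 1.37 = 1.34 m². Wetted perimeter P = b + 2y = 0.978 + 2×1.37 = 3.718 m. Hydraulic radius R = A/P = 1.34/3.718 = 0.3604 m. Q_B = (1/0.015)·1.34·0.3604^(2/3)·√0.00088 = 1.342 m³/s.
Q_A = 3.642 m³/s vs Q_B = 1.342 m³/s, so channel A carries more.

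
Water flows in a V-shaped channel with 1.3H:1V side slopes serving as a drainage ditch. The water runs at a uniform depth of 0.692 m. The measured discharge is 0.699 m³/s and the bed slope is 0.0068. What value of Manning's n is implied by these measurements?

For a triangular section with side slope z = 1.3: A = zy² = 1.3×0.692² = 0.6225 m²; P = 2y√(1+z²) = 2×0.692×1.64 = 2.27 m.
Hydraulic radius R = A/P = 0.6225/2.27 = 0.2742 m.
Rearranging Manning's equation: n = (1/Q) A R^(2/3) S^(1/2) = (1/0.699) × 0.6225 × 0.2742^(2/3) × √0.0068 = 0.031.

n = 0.031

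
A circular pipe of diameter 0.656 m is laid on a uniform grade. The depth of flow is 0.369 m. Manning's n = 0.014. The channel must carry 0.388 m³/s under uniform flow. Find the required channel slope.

S = 0.0078

For a circular section of diameter D = 0.656 m at depth y = 0.369 m, the central angle is θ = 2 arccos(1 − 2y/D) = 3.392 rad. Then A = (D²/8)(θ − sin θ) = 0.1958 m² and P = Dθ/2 = 1.113 m.
Hydraulic radius R = A/P = 0.1958/1.113 = 0.176 m.
From Manning's equation, S = [nQ / (1 A R^(2/3))]² = [0.014 × 0.388 / (1 × 0.1958 × 0.176^(2/3))]² = 0.0078.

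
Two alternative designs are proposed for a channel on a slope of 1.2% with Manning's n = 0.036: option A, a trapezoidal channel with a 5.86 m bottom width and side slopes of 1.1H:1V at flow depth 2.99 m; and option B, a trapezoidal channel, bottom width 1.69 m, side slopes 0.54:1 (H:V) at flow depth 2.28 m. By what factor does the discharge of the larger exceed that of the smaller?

6.33

Channel A: With bottom width b = 5.86 m and side slope z = 1.1: A = (b + zy)y = (5.86 + 1.1×2.99)×2.99 = 27.36 m²; P = b + 2y√(1+z²) = 5.86 + 2×2.99×1.487 = 14.75 m. Hydraulic radius R = A/P = 27.36/14.75 = 1.855 m. Q_A = (1/0.036)·27.36·1.855^(2/3)·√0.012 = 125.7 m³/s.
Channel B: With bottom width b = 1.69 m and side slope z = 0.54: A = (b + zy)y = (1.69 + 0.54×2.28)×2.28 = 6.66 m²; P = b + 2y√(1+z²) = 1.69 + 2×2.28×1.136 = 6.872 m. Hydraulic radius R = A/P = 6.66/6.872 = 0.9691 m. Q_B = (1/0.036)·6.66·0.9691^(2/3)·√0.012 = 19.85 m³/s.
The larger discharge is 125.7 m³/s and the smaller is 19.85 m³/s; the ratio is 6.33.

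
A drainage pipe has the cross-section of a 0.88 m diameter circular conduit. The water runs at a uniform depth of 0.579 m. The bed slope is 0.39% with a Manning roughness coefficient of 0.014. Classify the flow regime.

subcritical

For a circular section of diameter D = 0.88 m at depth y = 0.579 m, the central angle is θ = 2 arccos(1 − 2y/D) = 3.784 rad. Then A = (D²/8)(θ − sin θ) = 0.4244 m² and P = Dθ/2 = 1.665 m.
Hydraulic radius R = A/P = 0.4244/1.665 = 0.2548 m.
V = (1/n) R^(2/3) √S = (1/0.014) × 0.2548^(2/3) × √0.0039 = 1.793 m/s. Hydraulic depth D_h = A/T = 0.4244/0.8349 = 0.5083 m.
Froude number Fr = V/√(g·D_h) = 1.793/√(9.81×0.5083) = 0.803, which is less than 1, so the flow is subcritical.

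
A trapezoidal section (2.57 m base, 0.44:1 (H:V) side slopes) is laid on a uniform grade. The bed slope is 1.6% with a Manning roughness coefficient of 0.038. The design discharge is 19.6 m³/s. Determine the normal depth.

Manning's equation rearranged: A R^(2/3) = nQ / (1·√S) = 0.038 × 19.6 / (√0.016) = 5.888.
Try y = 1.56 m: A R^(2/3) = 4.557 — short.
Try y = 2.14 m: A R^(2/3) = 7.7 — over.
Try y = 1.82 m: A R^(2/3) = 5.875 — matches.

y_n = 1.82 m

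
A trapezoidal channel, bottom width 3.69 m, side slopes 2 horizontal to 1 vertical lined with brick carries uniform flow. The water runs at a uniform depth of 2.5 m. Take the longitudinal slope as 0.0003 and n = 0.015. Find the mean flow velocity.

V = 1.49 m/s

With bottom width b = 3.69 m and side slope z = 2: A = (b + zy)y = (3.69 + 2×2.5)×2.5 = 21.72 m²; P = b + 2y√(1+z²) = 3.69 + 2×2.5×2.236 = 14.87 m.
Hydraulic radius R = A/P = 21.72/14.87 = 1.461 m.
From Manning's equation, V = (1/n) R^(2/3) S^(1/2) = (1/0.015) × 1.461^(2/3) × 0.0003^(1/2) = 1.49 m/s.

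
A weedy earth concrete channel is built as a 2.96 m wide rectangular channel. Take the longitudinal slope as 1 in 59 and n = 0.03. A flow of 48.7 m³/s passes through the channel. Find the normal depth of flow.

y_n = 3.66 m

Manning's equation rearranged: A R^(2/3) = nQ / (1·√S) = 0.03 × 48.7 / (√0.01695) = 11.22.
Try y = 4.26 m: A R^(2/3) = 13.42 — too large.
Try y = 2.76 m: A R^(2/3) = 7.969 — too small.
Try y = 3.66 m: A R^(2/3) = 11.22 — close enough.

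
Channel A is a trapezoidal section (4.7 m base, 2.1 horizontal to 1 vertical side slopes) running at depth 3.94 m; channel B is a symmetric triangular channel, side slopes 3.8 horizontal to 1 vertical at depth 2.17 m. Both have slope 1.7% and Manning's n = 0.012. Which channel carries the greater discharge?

channel A

Channel A: With bottom width b = 4.7 m and side slope z = 2.1: A = (b + zy)y = (4.7 + 2.1×3.94)×3.94 = 51.12 m²; P = b + 2y√(1+z²) = 4.7 + 2×3.94×2.326 = 23.03 m. Hydraulic radius R = A/P = 51.12/23.03 = 2.22 m. Q_A = (1/0.012)·51.12·2.22^(2/3)·√0.017 = 945.1 m³/s.
Channel B: For a triangular section with side slope z = 3.8: A = zy² = 3.8×2.17² = 17.89 m²; P = 2y√(1+z²) = 2×2.17×3.929 = 17.05 m. Hydraulic radius R = A/P = 17.89/17.05 = 1.049 m. Q_B = (1/0.012)·17.89·1.049^(2/3)·√0.017 = 200.8 m³/s.
Q_A = 945.1 m³/s vs Q_B = 200.8 m³/s, so channel A carries more.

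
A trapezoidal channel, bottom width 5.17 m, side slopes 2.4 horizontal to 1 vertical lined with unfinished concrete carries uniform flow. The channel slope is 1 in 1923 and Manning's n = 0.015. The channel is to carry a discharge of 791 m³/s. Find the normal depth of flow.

y_n = 8.1 m

Manning's equation rearranged: A R^(2/3) = nQ / (1·√S) = 0.015 × 791 / (√0.00052) = 520.3.
At y = 10.1 m: A R^(2/3) = 885.7 — too large.
At y = 5.8 m: A R^(2/3) = 237.1 — too small.
At y = 8.1 m: A R^(2/3) = 520.2 — ≈ 520.3.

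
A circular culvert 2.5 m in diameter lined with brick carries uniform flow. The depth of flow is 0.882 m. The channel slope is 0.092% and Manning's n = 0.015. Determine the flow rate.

Q = 1.94 m³/s

For a circular section of diameter D = 2.5 m at depth y = 0.882 m, the central angle is θ = 2 arccos(1 − 2y/D) = 2.544 rad. Then A = (D²/8)(θ − sin θ) = 1.548 m² and P = Dθ/2 = 3.18 m.
Hydraulic radius R = A/P = 1.548/3.18 = 0.4868 m.
Manning's equation: Q = (1/n) A R^(2/3) S^(1/2) = (1/0.015) × 1.548 × 0.4868^(2/3) × 0.00092^(1/2) = 1.94 m³/s.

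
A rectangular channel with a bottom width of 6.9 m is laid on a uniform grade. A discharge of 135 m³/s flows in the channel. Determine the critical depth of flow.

y_c = 3.39 m

For a rectangular channel, critical depth y_c = (q²/g)^(1/3) where q = Q/b = 135/6.9 = 19.57 m²/s.
So y_c = (19.57²/9.81)^(1/3) = 3.39 m.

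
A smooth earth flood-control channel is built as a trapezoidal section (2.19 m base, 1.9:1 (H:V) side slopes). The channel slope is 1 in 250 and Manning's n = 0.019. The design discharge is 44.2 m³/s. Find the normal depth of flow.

y_n = 2.03 m

Manning's equation rearranged: A R^(2/3) = nQ / (1·√S) = 0.019 × 44.2 / (√0.004) = 13.28.
At y = 1.48 m: A R^(2/3) = 6.728 — too small.
At y = 2.03 m: A R^(2/3) = 13.28 — ≈ 13.28.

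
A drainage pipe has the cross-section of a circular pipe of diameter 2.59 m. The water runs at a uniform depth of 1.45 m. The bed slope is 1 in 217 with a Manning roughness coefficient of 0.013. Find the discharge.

For a circular section of diameter D = 2.59 m at depth y = 1.45 m, the central angle is θ = 2 arccos(1 − 2y/D) = 3.382 rad. Then A = (D²/8)(θ − sin θ) = 3.035 m² and P = Dθ/2 = 4.379 m.
Hydraulic radius R = A/P = 3.035/4.379 = 0.693 m.
Manning's equation: Q = (1/n) A R^(2/3) S^(1/2) = (1/0.013) × 3.035 × 0.693^(2/3) × 0.004608^(1/2) = 12.4 m³/s.

Q = 12.4 m³/s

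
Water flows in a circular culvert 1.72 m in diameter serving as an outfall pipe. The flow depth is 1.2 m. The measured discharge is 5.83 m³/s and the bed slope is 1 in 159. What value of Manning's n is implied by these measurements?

n = 0.015

For a circular section of diameter D = 1.72 m at depth y = 1.2 m, the central angle is θ = 2 arccos(1 − 2y/D) = 3.954 rad. Then A = (D²/8)(θ − sin θ) = 1.731 m² and P = Dθ/2 = 3.401 m.
Hydraulic radius R = A/P = 1.731/3.401 = 0.509 m.
Rearranging Manning's equation: n = (1/Q) A R^(2/3) S^(1/2) = (1/5.83) × 1.731 × 0.509^(2/3) × √0.006289 = 0.015.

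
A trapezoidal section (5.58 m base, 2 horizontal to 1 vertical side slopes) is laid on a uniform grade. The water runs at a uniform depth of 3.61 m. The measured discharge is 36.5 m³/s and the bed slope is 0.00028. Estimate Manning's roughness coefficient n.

With bottom width b = 5.58 m and side slope z = 2: A = (b + zy)y = (5.58 + 2×3.61)×3.61 = 46.21 m²; P = b + 2y√(1+z²) = 5.58 + 2×3.61×2.236 = 21.72 m.
Hydraulic radius R = A/P = 46.21/21.72 = 2.127 m.
Rearranging Manning's equation: n = (1/Q) A R^(2/3) S^(1/2) = (1/36.5) × 46.21 × 2.127^(2/3) × √0.00028 = 0.035.

n = 0.035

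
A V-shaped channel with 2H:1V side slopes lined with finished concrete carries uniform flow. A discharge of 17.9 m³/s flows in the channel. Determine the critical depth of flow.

y_c = 1.75 m

At critical depth, Q² T / (g A³) = 1, i.e. A³/T = Q²/g = 17.9²/9.81 = 32.66.
Try y = 2.05 m: A³/T = 72.41 — high.
Try y = 1.5 m: A³/T = 15.19 — low.
Try y = 1.75 m: A³/T = 32.83 — ≈ 32.66.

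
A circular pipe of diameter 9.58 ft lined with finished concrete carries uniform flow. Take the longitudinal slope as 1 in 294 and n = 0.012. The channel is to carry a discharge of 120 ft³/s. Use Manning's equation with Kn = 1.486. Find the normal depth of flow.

Manning's equation rearranged: A R^(2/3) = nQ / (1.486·√S) = 0.012 × 120 / (1.486 × √0.003401) = 16.62.
Trying y = 2.54 ft: A R^(2/3) = 19.85 — over.
Trying y = 1.94 ft: A R^(2/3) = 11.59 — short.
Trying y = 2.32 ft: A R^(2/3) = 16.59 — ≈ 16.62.

y_n = 2.32 ft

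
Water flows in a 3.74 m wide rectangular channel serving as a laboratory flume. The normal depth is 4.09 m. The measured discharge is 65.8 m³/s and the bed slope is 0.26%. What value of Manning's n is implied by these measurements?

n = 0.014

Flow area A = b·y = 3.74 × 4.09 = 15.3 m². Wetted perimeter P = b + 2y = 3.74 + 2×4.09 = 11.92 m.
Hydraulic radius R = A/P = 15.3/11.92 = 1.283 m.
Rearranging Manning's equation: n = (1/Q) A R^(2/3) S^(1/2) = (1/65.8) × 15.3 × 1.283^(2/3) × √0.0026 = 0.014.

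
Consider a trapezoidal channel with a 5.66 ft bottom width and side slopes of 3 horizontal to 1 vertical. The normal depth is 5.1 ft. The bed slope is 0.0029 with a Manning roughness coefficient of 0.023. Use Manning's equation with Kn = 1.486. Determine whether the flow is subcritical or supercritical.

subcritical

With bottom width b = 5.66 ft and side slope z = 3: A = (b + zy)y = (5.66 + 3×5.1)×5.1 = 106.9 ft²; P = b + 2y√(1+z²) = 5.66 + 2×5.1×3.162 = 37.92 ft.
Hydraulic radius R = A/P = 106.9/37.92 = 2.819 ft.
V = (1.486/n) R^(2/3) √S = (1.486/0.023) × 2.819^(2/3) × √0.0029 = 6.944 ft/s. Hydraulic depth D_h = A/T = 106.9/36.26 = 2.948 ft.
Froude number Fr = V/√(g·D_h) = 6.944/√(32.2×2.948) = 0.713, which is less than 1, so the flow is subcritical.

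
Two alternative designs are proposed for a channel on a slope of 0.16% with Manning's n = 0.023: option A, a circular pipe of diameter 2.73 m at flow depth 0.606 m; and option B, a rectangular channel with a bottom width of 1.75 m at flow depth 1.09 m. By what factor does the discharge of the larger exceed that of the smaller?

Channel A: For a circular section of diameter D = 2.73 m at depth y = 0.606 m, the central angle is θ = 2 arccos(1 − 2y/D) = 1.962 rad. Then A = (D²/8)(θ − sin θ) = 0.9671 m² and P = Dθ/2 = 2.679 m. Hydraulic radius R = A/P = 0.9671/2.679 = 0.361 m. Q_A = (1/0.023)·0.9671·0.361^(2/3)·√0.0016 = 0.8527 m³/s.
Channel B: Flow area A = b·y = 1.75 × 1.09 = 1.908 m². Wetted perimeter P = b + 2y = 1.75 + 2×1.09 = 3.93 m. Hydraulic radius R = A/P = 1.908/3.93 = 0.4854 m. Q_B = (1/0.023)·1.908·0.4854^(2/3)·√0.0016 = 2.049 m³/s.
The larger discharge is 2.049 m³/s and the smaller is 0.8527 m³/s; the ratio is 2.4.

2.4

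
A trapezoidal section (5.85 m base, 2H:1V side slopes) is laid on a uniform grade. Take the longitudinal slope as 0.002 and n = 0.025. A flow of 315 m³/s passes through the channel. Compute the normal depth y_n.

Manning's equation rearranged: A R^(2/3) = nQ / (1·√S) = 0.025 × 315 / (√0.002) = 176.1.
Trying y = 5.82 m: A R^(2/3) = 220.7 — high.
Trying y = 3.84 m: A R^(2/3) = 89.39 — low.
Trying y = 5.26 m: A R^(2/3) = 176.4 — close enough.

y_n = 5.26 m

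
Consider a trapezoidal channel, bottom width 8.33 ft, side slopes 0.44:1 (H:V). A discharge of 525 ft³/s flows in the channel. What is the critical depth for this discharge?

At critical depth, Q² T / (g A³) = 1, i.e. A³/T = Q²/g = 525²/32.2 = 8560.
Trying y = 5.45 ft: A³/T = 15230 — over.
Trying y = 3.24 ft: A³/T = 2824 — short.
Trying y = 4.57 ft: A³/T = 8545 — close enough.

y_c = 4.57 ft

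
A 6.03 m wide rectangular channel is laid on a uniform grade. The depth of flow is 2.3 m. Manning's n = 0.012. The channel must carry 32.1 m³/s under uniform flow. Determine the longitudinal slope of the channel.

S = 0.000541

Flow area A = b·y = 6.03 × 2.3 = 13.87 m². Wetted perimeter P = b + 2y = 6.03 + 2×2.3 = 10.63 m.
Hydraulic radius R = A/P = 13.87/10.63 = 1.305 m.
From Manning's equation, S = [nQ / (1 A R^(2/3))]² = [0.012 × 32.1 / (1 × 13.87 × 1.305^(2/3))]² = 0.000541.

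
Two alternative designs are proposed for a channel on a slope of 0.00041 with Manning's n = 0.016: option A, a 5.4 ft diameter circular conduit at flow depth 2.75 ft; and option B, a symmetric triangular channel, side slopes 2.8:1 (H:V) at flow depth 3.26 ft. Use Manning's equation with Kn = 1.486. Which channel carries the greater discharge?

Channel A: For a circular section of diameter D = 5.4 ft at depth y = 2.75 ft, the central angle is θ = 2 arccos(1 − 2y/D) = 3.179 rad. Then A = (D²/8)(θ − sin θ) = 11.72 ft² and P = Dθ/2 = 8.582 ft. Hydraulic radius R = A/P = 11.72/8.582 = 1.366 ft. Q_A = (1.486/0.016)·11.72·1.366^(2/3)·√0.00041 = 27.13 ft³/s.
Channel B: For a triangular section with side slope z = 2.8: A = zy² = 2.8×3.26² = 29.76 ft²; P = 2y√(1+z²) = 2×3.26×2.973 = 19.39 ft. Hydraulic radius R = A/P = 29.76/19.39 = 1.535 ft. Q_B = (1.486/0.016)·29.76·1.535^(2/3)·√0.00041 = 74.47 ft³/s.
Q_A = 27.13 ft³/s vs Q_B = 74.47 ft³/s, so channel B carries more.

channel B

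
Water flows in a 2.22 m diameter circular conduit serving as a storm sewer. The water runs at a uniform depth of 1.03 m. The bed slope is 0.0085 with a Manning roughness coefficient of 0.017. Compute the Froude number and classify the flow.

For a circular section of diameter D = 2.22 m at depth y = 1.03 m, the central angle is θ = 2 arccos(1 − 2y/D) = 2.997 rad. Then A = (D²/8)(θ − sin θ) = 1.758 m² and P = Dθ/2 = 3.327 m.
Hydraulic radius R = A/P = 1.758/3.327 = 0.5284 m.
V = (1/n) R^(2/3) √S = (1/0.017) × 0.5284^(2/3) × √0.0085 = 3.545 m/s. Hydraulic depth D_h = A/T = 1.758/2.214 = 0.7939 m.
Froude number Fr = V/√(g·D_h) = 3.545/√(9.81×0.7939) = 1.27, which is greater than 1, so the flow is supercritical.

supercritical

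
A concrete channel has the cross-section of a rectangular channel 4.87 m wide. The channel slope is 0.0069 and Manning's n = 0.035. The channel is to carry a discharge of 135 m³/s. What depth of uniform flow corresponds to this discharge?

Manning's equation rearranged: A R^(2/3) = nQ / (1·√S) = 0.035 × 135 / (√0.0069) = 56.88.
Try y = 8.73 m: A R^(2/3) = 65.31 — over.
Try y = 7.74 m: A R^(2/3) = 56.85 — ≈ 56.88.

y_n = 7.74 m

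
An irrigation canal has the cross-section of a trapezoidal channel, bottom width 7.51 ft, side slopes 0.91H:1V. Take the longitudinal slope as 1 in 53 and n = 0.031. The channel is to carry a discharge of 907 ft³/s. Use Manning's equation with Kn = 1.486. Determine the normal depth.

y_n = 5.34 ft

Manning's equation rearranged: A R^(2/3) = nQ / (1.486·√S) = 0.031 × 907 / (1.486 × √0.01887) = 137.7.
Trying y = 4.2 ft: A R^(2/3) = 88.2 — low.
Trying y = 5.34 ft: A R^(2/3) = 137.7 — close enough.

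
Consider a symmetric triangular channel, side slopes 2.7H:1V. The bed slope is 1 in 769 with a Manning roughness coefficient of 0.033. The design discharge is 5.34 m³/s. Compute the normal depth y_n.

y_n = 1.51 m

Manning's equation rearranged: A R^(2/3) = nQ / (1·√S) = 0.033 × 5.34 / (√0.0013) = 4.887.
At y = 1.34 m: A R^(2/3) = 3.556 — short.
At y = 1.75 m: A R^(2/3) = 7.247 — over.
At y = 1.51 m: A R^(2/3) = 4.89 — matches.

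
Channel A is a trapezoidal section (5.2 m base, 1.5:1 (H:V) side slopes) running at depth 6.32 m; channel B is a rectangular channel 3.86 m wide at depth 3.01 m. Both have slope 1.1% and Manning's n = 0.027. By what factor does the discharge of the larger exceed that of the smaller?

Channel A: With bottom width b = 5.2 m and side slope z = 1.5: A = (b + zy)y = (5.2 + 1.5×6.32)×6.32 = 92.78 m²; P = b + 2y√(1+z²) = 5.2 + 2×6.32×1.803 = 27.99 m. Hydraulic radius R = A/P = 92.78/27.99 = 3.315 m. Q_A = (1/0.027)·92.78·3.315^(2/3)·√0.011 = 801.2 m³/s.
Channel B: Flow area A = b·y = 3.86 × 3.01 = 11.62 m². Wetted perimeter P = b + 2y = 3.86 + 2×3.01 = 9.88 m. Hydraulic radius R = A/P = 11.62/9.88 = 1.176 m. Q_B = (1/0.027)·11.62·1.176^(2/3)·√0.011 = 50.28 m³/s.
The larger discharge is 801.2 m³/s and the smaller is 50.28 m³/s; the ratio is 15.9.

15.9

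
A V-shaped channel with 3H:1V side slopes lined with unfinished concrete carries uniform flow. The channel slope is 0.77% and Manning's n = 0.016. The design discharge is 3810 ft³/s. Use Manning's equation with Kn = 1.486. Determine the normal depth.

y_n = 8 ft

Manning's equation rearranged: A R^(2/3) = nQ / (1.486·√S) = 0.016 × 3810 / (1.486 × √0.0077) = 467.5.
Trying y = 10.1 ft: A R^(2/3) = 869.7 — over.
Trying y = 6.96 ft: A R^(2/3) = 322.2 — short.
Trying y = 8 ft: A R^(2/3) = 467.1 — matches.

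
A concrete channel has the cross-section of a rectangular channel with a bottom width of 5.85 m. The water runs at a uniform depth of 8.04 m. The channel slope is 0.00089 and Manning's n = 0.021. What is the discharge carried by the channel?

Flow area A = b·y = 5.85 × 8.04 = 47.03 m². Wetted perimeter P = b + 2y = 5.85 + 2×8.04 = 21.93 m.
Hydraulic radius R = A/P = 47.03/21.93 = 2.145 m.
Manning's equation: Q = (1/n) A R^(2/3) S^(1/2) = (1/0.021) × 47.03 × 2.145^(2/3) × 0.00089^(1/2) = 111 m³/s.

Q = 111 m³/s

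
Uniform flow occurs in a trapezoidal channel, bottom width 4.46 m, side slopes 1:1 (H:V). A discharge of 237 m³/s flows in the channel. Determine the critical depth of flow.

y_c = 4.69 m

At critical depth, Q² T / (g A³) = 1, i.e. A³/T = Q²/g = 237²/9.81 = 5726.
At y = 4.21 m: A³/T = 3776 — low.
At y = 5.21 m: A³/T = 8594 — high.
At y = 4.69 m: A³/T = 5710 — matches.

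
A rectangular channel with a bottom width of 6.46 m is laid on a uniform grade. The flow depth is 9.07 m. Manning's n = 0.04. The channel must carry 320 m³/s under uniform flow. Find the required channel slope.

Flow area A = b·y = 6.46 × 9.07 = 58.59 m². Wetted perimeter P = b + 2y = 6.46 + 2×9.07 = 24.6 m.
Hydraulic radius R = A/P = 58.59/24.6 = 2.382 m.
From Manning's equation, S = [nQ / (1 A R^(2/3))]² = [0.04 × 320 / (1 × 58.59 × 2.382^(2/3))]² = 0.015.

S = 0.015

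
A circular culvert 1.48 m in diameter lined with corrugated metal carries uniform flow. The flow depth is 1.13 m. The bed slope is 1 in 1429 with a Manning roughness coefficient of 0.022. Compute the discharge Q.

For a circular section of diameter D = 1.48 m at depth y = 1.13 m, the central angle is θ = 2 arccos(1 − 2y/D) = 4.252 rad. Then A = (D²/8)(θ − sin θ) = 1.409 m² and P = Dθ/2 = 3.146 m.
Hydraulic radius R = A/P = 1.409/3.146 = 0.448 m.
Manning's equation: Q = (1/n) A R^(2/3) S^(1/2) = (1/0.022) × 1.409 × 0.448^(2/3) × 0.0006998^(1/2) = 0.992 m³/s.

Q = 0.992 m³/s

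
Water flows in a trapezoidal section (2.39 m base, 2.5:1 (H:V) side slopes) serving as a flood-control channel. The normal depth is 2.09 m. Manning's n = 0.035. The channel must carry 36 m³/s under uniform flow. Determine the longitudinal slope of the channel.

S = 0.0051

With bottom width b = 2.39 m and side slope z = 2.5: A = (b + zy)y = (2.39 + 2.5×2.09)×2.09 = 15.92 m²; P = b + 2y√(1+z²) = 2.39 + 2×2.09×2.693 = 13.64 m.
Hydraulic radius R = A/P = 15.92/13.64 = 1.166 m.
From Manning's equation, S = [nQ / (1 A R^(2/3))]² = [0.035 × 36 / (1 × 15.92 × 1.166^(2/3))]² = 0.0051.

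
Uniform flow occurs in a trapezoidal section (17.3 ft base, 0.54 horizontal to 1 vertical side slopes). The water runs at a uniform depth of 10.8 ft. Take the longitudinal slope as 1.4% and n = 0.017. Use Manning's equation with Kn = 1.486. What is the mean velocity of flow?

V = 34 ft/s

With bottom width b = 17.3 ft and side slope z = 0.54: A = (b + zy)y = (17.3 + 0.54×10.8)×10.8 = 249.8 ft²; P = b + 2y√(1+z²) = 17.3 + 2×10.8×1.136 = 41.85 ft.
Hydraulic radius R = A/P = 249.8/41.85 = 5.97 ft.
From Manning's equation, V = (1.486/n) R^(2/3) S^(1/2) = (1.486/0.017) × 5.97^(2/3) × 0.014^(1/2) = 34 ft/s.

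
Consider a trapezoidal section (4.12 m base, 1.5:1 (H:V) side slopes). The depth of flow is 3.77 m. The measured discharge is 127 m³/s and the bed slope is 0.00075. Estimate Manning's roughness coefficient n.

n = 0.013

With bottom width b = 4.12 m and side slope z = 1.5: A = (b + zy)y = (4.12 + 1.5×3.77)×3.77 = 36.85 m²; P = b + 2y√(1+z²) = 4.12 + 2×3.77×1.803 = 17.71 m.
Hydraulic radius R = A/P = 36.85/17.71 = 2.081 m.
Rearranging Manning's equation: n = (1/Q) A R^(2/3) S^(1/2) = (1/127) × 36.85 × 2.081^(2/3) × √0.00075 = 0.013.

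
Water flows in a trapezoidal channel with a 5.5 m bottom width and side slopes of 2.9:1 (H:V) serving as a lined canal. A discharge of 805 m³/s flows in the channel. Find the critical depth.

y_c = 6.04 m

At critical depth, Q² T / (g A³) = 1, i.e. A³/T = Q²/g = 805²/9.81 = 66060.
At y = 6.84 m: A³/T = 115200 — high.
At y = 4.88 m: A³/T = 26090 — low.
At y = 6.04 m: A³/T = 66280 — matches.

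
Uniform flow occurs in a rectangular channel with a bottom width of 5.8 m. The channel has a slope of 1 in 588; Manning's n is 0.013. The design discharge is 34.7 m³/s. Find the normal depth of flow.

y_n = 1.77 m

Manning's equation rearranged: A R^(2/3) = nQ / (1·√S) = 0.013 × 34.7 / (√0.001701) = 10.94.
At y = 2.21 m: A R^(2/3) = 14.91 — over.
At y = 1.77 m: A R^(2/3) = 10.93 — matches.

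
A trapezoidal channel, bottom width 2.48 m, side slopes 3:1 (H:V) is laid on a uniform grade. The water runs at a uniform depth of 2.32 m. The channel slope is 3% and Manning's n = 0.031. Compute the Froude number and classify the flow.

With bottom width b = 2.48 m and side slope z = 3: A = (b + zy)y = (2.48 + 3×2.32)×2.32 = 21.9 m²; P = b + 2y√(1+z²) = 2.48 + 2×2.32×3.162 = 17.15 m.
Hydraulic radius R = A/P = 21.9/17.15 = 1.277 m.
V = (1/n) R^(2/3) √S = (1/0.031) × 1.277^(2/3) × √0.03 = 6.576 m/s. Hydraulic depth D_h = A/T = 21.9/16.4 = 1.335 m.
Froude number Fr = V/√(g·D_h) = 6.576/√(9.81×1.335) = 1.82, which is greater than 1, so the flow is supercritical.

supercritical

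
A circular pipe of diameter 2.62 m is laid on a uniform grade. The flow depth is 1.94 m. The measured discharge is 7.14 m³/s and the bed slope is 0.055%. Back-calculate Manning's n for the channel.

n = 0.012

For a circular section of diameter D = 2.62 m at depth y = 1.94 m, the central angle is θ = 2 arccos(1 − 2y/D) = 4.145 rad. Then A = (D²/8)(θ − sin θ) = 4.28 m² and P = Dθ/2 = 5.43 m.
Hydraulic radius R = A/P = 4.28/5.43 = 0.7883 m.
Rearranging Manning's equation: n = (1/Q) A R^(2/3) S^(1/2) = (1/7.14) × 4.28 × 0.7883^(2/3) × √0.00055 = 0.012.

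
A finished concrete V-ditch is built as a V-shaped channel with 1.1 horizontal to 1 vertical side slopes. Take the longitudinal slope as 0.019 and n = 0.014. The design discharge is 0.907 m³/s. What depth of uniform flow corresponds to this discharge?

Manning's equation rearranged: A R^(2/3) = nQ / (1·√S) = 0.014 × 0.907 / (√0.019) = 0.09212.
At y = 0.638 m: A R^(2/3) = 0.171 — high.
At y = 0.359 m: A R^(2/3) = 0.03691 — low.
At y = 0.506 m: A R^(2/3) = 0.09217 — matches.

y_n = 0.506 m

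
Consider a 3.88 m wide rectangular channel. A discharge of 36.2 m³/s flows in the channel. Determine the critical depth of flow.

For a rectangular channel, critical depth y_c = (q²/g)^(1/3) where q = Q/b = 36.2/3.88 = 9.33 m²/s.
So y_c = (9.33²/9.81)^(1/3) = 2.07 m.

y_c = 2.07 m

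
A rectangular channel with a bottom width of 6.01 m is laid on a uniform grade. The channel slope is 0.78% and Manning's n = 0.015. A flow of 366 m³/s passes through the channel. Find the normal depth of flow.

Manning's equation rearranged: A R^(2/3) = nQ / (1·√S) = 0.015 × 366 / (√0.0078) = 62.16.
At y = 4.42 m: A R^(2/3) = 39.15 — too small.
At y = 8.17 m: A R^(2/3) = 82.98 — too large.
At y = 6.42 m: A R^(2/3) = 62.2 — ≈ 62.16.

y_n = 6.42 m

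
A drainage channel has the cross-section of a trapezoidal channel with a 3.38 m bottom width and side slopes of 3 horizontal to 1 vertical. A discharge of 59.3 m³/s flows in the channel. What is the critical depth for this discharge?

At critical depth, Q² T / (g A³) = 1, i.e. A³/T = Q²/g = 59.3²/9.81 = 358.5.
Trying y = 1.65 m: A³/T = 195.5 — too small.
Trying y = 2.08 m: A³/T = 505.1 — too large.
Trying y = 1.91 m: A³/T = 355 — ≈ 358.5.

y_c = 1.91 m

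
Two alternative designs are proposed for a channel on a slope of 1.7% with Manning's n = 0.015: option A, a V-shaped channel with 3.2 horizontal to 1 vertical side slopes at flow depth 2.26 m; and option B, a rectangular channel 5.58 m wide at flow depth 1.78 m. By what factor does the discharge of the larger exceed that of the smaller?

1.64

Channel A: For a triangular section with side slope z = 3.2: A = zy² = 3.2×2.26² = 16.34 m²; P = 2y√(1+z²) = 2×2.26×3.353 = 15.15 m. Hydraulic radius R = A/P = 16.34/15.15 = 1.079 m. Q_A = (1/0.015)·16.34·1.079^(2/3)·√0.017 = 149.4 m³/s.
Channel B: Flow area A = b·y = 5.58 × 1.78 = 9.932 m². Wetted perimeter P = b + 2y = 5.58 + 2×1.78 = 9.14 m. Hydraulic radius R = A/P = 9.932/9.14 = 1.087 m. Q_B = (1/0.015)·9.932·1.087^(2/3)·√0.017 = 91.26 m³/s.
The larger discharge is 149.4 m³/s and the smaller is 91.26 m³/s; the ratio is 1.64.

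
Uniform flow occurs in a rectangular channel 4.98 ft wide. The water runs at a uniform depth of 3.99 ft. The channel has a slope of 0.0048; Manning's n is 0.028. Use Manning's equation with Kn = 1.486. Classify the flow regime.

subcritical

Flow area A = b·y = 4.98 × 3.99 = 19.87 ft². Wetted perimeter P = b + 2y = 4.98 + 2×3.99 = 12.96 ft.
Hydraulic radius R = A/P = 19.87/12.96 = 1.533 ft.
V = (1.486/n) R^(2/3) √S = (1.486/0.028) × 1.533^(2/3) × √0.0048 = 4.889 ft/s. Hydraulic depth D_h = A/T = 19.87/4.98 = 3.99 ft.
Froude number Fr = V/√(g·D_h) = 4.889/√(32.2×3.99) = 0.431, which is less than 1, so the flow is subcritical.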